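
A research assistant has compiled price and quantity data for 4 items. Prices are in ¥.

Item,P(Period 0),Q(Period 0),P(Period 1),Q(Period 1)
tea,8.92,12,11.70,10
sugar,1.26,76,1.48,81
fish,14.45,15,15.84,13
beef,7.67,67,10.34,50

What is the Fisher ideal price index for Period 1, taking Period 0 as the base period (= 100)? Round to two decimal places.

126.31

Laspeyres component (base-period weights):
ΣP(Period 1)Q(Period 0) = 11.70×12 + 1.48×76 + 15.84×15 + 10.34×67 = 140.4 + 112.48 + 237.6 + 692.78 = 1183.26
ΣP(Period 0)Q(Period 0) = 8.92×12 + 1.26×76 + 14.45×15 + 7.67×67 = 107.04 + 95.76 + 216.75 + 513.89 = 933.44
L = 1183.26 / 933.44 × 100 = 126.7634
Paasche component (current-period weights):
ΣP(Period 1)Q(Period 1) = 11.70×10 + 1.48×81 + 15.84×13 + 10.34×50 = 117 + 119.88 + 205.92 + 517 = 959.8
ΣP(Period 0)Q(Period 1) = 8.92×10 + 1.26×81 + 14.45×13 + 7.67×50 = 89.2 + 102.06 + 187.85 + 383.5 = 762.61
P = 959.8 / 762.61 × 100 = 125.8573
Fisher = √(L × P) = √(126.7634 × 125.8573) = 126.3095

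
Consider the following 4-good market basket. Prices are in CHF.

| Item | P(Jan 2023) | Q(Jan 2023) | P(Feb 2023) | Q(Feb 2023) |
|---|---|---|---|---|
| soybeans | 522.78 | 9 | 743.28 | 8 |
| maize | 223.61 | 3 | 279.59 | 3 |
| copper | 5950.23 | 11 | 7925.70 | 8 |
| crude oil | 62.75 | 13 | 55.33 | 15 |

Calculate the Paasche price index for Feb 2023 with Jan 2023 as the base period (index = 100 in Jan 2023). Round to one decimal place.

Paasche price index uses current-period quantities as weights.
ΣP(Feb 2023)·Q(Feb 2023) = 743.28×8 + 279.59×3 + 7925.70×8 + 55.33×15 = 5946.24 + 838.77 + 63405.6 + 829.95 = 71020.56
ΣP(Jan 2023)·Q(Feb 2023) = 522.78×8 + 223.61×3 + 5950.23×8 + 62.75×15 = 4182.24 + 670.83 + 47601.84 + 941.25 = 53396.16
Index = 71020.56 / 53396.16 × 100 = 133.0069

133.0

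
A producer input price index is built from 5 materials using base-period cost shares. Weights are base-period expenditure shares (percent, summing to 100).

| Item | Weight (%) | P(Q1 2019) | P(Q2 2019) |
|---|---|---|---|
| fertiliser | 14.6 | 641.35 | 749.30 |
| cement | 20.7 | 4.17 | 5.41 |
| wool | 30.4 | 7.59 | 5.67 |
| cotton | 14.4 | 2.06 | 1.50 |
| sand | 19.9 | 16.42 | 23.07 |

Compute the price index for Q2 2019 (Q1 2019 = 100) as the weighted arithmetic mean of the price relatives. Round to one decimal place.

fertiliser: 14.6 × (749.30/641.35) = 14.6 × 1.168317 = 17.0574
cement: 20.7 × (5.41/4.17) = 20.7 × 1.297362 = 26.8554
wool: 30.4 × (5.67/7.59) = 30.4 × 0.747036 = 22.7099
cotton: 14.4 × (1.50/2.06) = 14.4 × 0.728155 = 10.4854
sand: 19.9 × (23.07/16.42) = 19.9 × 1.404994 = 27.9594
Index = Σ wᵢ·(p₁ᵢ/p₀ᵢ) = 17.0574 + 26.8554 + 22.7099 + 10.4854 + 27.9594 = 105.0675

105.1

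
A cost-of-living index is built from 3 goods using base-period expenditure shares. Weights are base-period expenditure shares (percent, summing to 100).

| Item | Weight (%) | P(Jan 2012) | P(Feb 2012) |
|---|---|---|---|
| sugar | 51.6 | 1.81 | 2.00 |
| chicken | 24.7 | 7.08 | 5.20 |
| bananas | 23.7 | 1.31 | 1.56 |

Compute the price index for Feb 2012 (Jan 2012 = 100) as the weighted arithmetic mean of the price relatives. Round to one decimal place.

sugar: 51.6 × (2.00/1.81) = 51.6 × 1.104972 = 57.0166
chicken: 24.7 × (5.20/7.08) = 24.7 × 0.734463 = 18.1412
bananas: 23.7 × (1.56/1.31) = 23.7 × 1.190840 = 28.2229
Index = Σ wᵢ·(p₁ᵢ/p₀ᵢ) = 57.0166 + 18.1412 + 28.2229 = 103.3807

103.4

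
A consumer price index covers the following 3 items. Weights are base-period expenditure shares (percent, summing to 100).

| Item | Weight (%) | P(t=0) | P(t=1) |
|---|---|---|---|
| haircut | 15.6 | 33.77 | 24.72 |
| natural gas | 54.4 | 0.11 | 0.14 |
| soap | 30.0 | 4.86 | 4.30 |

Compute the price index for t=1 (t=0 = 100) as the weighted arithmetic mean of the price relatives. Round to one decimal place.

107.2

haircut: 15.6 × (24.72/33.77) = 15.6 × 0.732011 = 11.4194
natural gas: 54.4 × (0.14/0.11) = 54.4 × 1.272727 = 69.2364
soap: 30.0 × (4.30/4.86) = 30.0 × 0.884774 = 26.5432
Index = Σ wᵢ·(p₁ᵢ/p₀ᵢ) = 11.4194 + 69.2364 + 26.5432 = 107.1989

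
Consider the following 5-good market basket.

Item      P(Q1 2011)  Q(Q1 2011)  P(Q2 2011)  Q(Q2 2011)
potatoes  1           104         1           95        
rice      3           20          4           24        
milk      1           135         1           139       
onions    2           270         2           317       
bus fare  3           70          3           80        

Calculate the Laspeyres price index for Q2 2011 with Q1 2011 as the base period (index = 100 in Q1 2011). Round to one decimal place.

101.9

Laspeyres price index uses base-period quantities as weights.
ΣP(Q2 2011)·Q(Q1 2011) = 1×104 + 4×20 + 1×135 + 2×270 + 3×70 = 104 + 80 + 135 + 540 + 210 = 1069
ΣP(Q1 2011)·Q(Q1 2011) = 1×104 + 3×20 + 1×135 + 2×270 + 3×70 = 104 + 60 + 135 + 540 + 210 = 1049
Index = 1069 / 1049 × 100 = 101.9066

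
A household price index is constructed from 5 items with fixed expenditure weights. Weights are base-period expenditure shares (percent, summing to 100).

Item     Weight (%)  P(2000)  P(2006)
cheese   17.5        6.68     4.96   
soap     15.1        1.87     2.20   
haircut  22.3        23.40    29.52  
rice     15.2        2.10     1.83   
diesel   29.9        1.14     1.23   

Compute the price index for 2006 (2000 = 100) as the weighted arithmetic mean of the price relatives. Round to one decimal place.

104.4

cheese: 17.5 × (4.96/6.68) = 17.5 × 0.742515 = 12.9940
soap: 15.1 × (2.20/1.87) = 15.1 × 1.176471 = 17.7647
haircut: 22.3 × (29.52/23.40) = 22.3 × 1.261538 = 28.1323
rice: 15.2 × (1.83/2.10) = 15.2 × 0.871429 = 13.2457
diesel: 29.9 × (1.23/1.14) = 29.9 × 1.078947 = 32.2605
Index = Σ wᵢ·(p₁ᵢ/p₀ᵢ) = 12.9940 + 17.7647 + 28.1323 + 13.2457 + 32.2605 = 104.3973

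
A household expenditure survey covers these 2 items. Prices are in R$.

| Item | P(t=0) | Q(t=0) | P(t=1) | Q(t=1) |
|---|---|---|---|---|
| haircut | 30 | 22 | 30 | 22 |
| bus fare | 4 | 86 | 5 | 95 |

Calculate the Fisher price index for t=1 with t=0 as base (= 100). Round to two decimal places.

Laspeyres component (base-period weights):
ΣP(t=1)Q(t=0) = 30×22 + 5×86 = 660 + 430 = 1090
ΣP(t=0)Q(t=0) = 30×22 + 4×86 = 660 + 344 = 1004
L = 1090 / 1004 × 100 = 108.5657
Paasche component (current-period weights):
ΣP(t=1)Q(t=1) = 30×22 + 5×95 = 660 + 475 = 1135
ΣP(t=0)Q(t=1) = 30×22 + 4×95 = 660 + 380 = 1040
P = 1135 / 1040 × 100 = 109.1346
Fisher = √(L × P) = √(108.5657 × 109.1346) = 108.8498

108.85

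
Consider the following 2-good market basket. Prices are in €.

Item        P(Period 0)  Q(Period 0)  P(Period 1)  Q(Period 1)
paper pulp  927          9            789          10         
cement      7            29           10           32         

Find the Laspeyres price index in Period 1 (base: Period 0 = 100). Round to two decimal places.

86.48

Laspeyres price index uses base-period quantities as weights.
ΣP(Period 1)·Q(Period 0) = 789×9 + 10×29 = 7101 + 290 = 7391
ΣP(Period 0)·Q(Period 0) = 927×9 + 7×29 = 8343 + 203 = 8546
Index = 7391 / 8546 × 100 = 86.4849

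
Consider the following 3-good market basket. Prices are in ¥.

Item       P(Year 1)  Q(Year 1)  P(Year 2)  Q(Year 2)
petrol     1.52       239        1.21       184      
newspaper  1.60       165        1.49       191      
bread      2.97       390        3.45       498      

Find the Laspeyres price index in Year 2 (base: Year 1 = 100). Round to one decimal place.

105.3

Laspeyres price index uses base-period quantities as weights.
ΣP(Year 2)·Q(Year 1) = 1.21×239 + 1.49×165 + 3.45×390 = 289.19 + 245.85 + 1345.5 = 1880.54
ΣP(Year 1)·Q(Year 1) = 1.52×239 + 1.60×165 + 2.97×390 = 363.28 + 264 + 1158.3 = 1785.58
Index = 1880.54 / 1785.58 × 100 = 105.3182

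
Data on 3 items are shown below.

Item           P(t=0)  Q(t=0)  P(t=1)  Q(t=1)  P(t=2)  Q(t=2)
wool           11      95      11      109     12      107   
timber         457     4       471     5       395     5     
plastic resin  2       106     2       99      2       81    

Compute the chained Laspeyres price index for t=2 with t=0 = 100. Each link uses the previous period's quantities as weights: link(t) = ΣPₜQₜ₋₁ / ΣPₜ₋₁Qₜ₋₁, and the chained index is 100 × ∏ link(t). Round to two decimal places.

94.46

Link t=0→t=1:
ΣP(t=1)Q(t=0) = 11×95 + 471×4 + 2×106 = 1045 + 1884 + 212 = 3141
ΣP(t=0)Q(t=0) = 11×95 + 457×4 + 2×106 = 1045 + 1828 + 212 = 3085
link = 3141/3085 = 1.018152
Link t=1→t=2:
ΣP(t=2)Q(t=1) = 12×109 + 395×5 + 2×99 = 1308 + 1975 + 198 = 3481
ΣP(t=1)Q(t=1) = 11×109 + 471×5 + 2×99 = 1199 + 2355 + 198 = 3752
link = 3481/3752 = 0.927772
Chained index = 100 × 1.018152 × 0.927772 = 94.4613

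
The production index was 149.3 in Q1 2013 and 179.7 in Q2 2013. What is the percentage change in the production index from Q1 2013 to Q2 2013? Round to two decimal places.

Change = (179.7 − 149.3) / 149.3 × 100
       = 30.4 / 149.3 × 100 = 20.3617%

20.36%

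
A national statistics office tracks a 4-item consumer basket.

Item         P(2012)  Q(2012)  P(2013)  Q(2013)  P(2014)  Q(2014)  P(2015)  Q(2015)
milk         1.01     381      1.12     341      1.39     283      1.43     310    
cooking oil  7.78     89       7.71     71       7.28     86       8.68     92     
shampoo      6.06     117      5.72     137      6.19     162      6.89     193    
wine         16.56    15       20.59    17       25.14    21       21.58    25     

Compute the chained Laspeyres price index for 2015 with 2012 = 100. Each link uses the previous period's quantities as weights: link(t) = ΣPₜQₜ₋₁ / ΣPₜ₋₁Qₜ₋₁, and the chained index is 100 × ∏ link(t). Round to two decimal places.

Link 2012→2013:
ΣP(2013)Q(2012) = 1.12×381 + 7.71×89 + 5.72×117 + 20.59×15 = 426.72 + 686.19 + 669.24 + 308.85 = 2091
ΣP(2012)Q(2012) = 1.01×381 + 7.78×89 + 6.06×117 + 16.56×15 = 384.81 + 692.42 + 709.02 + 248.4 = 2034.65
link = 2091/2034.65 = 1.027695
Link 2013→2014:
ΣP(2014)Q(2013) = 1.39×341 + 7.28×71 + 6.19×137 + 25.14×17 = 473.99 + 516.88 + 848.03 + 427.38 = 2266.28
ΣP(2013)Q(2013) = 1.12×341 + 7.71×71 + 5.72×137 + 20.59×17 = 381.92 + 547.41 + 783.64 + 350.03 = 2063
link = 2266.28/2063 = 1.098536
Link 2014→2015:
ΣP(2015)Q(2014) = 1.43×283 + 8.68×86 + 6.89×162 + 21.58×21 = 404.69 + 746.48 + 1116.18 + 453.18 = 2720.53
ΣP(2014)Q(2014) = 1.39×283 + 7.28×86 + 6.19×162 + 25.14×21 = 393.37 + 626.08 + 1002.78 + 527.94 = 2550.17
link = 2720.53/2550.17 = 1.066803
Chained index = 100 × 1.027695 × 1.098536 × 1.066803 = 120.4379

120.44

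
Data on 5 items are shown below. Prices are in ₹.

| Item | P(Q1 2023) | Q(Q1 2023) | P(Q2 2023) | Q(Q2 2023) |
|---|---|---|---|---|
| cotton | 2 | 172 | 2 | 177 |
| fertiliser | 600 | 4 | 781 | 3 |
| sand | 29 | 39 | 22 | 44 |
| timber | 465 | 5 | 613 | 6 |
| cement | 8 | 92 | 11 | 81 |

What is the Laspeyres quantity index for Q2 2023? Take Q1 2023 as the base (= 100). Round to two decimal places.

99.02

Laspeyres quantity index uses base-period prices as weights.
ΣP(Q1 2023)·Q(Q2 2023) = 2×177 + 600×3 + 29×44 + 465×6 + 8×81 = 354 + 1800 + 1276 + 2790 + 648 = 6868
ΣP(Q1 2023)·Q(Q1 2023) = 2×172 + 600×4 + 29×39 + 465×5 + 8×92 = 344 + 2400 + 1131 + 2325 + 736 = 6936
Index = 6868 / 6936 × 100 = 99.0196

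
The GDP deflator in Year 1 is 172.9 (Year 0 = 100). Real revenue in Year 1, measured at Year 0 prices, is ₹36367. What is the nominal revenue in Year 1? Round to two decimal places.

62878.54

Nominal = Real × (Index/100) = 36367 × (172.9/100)
        = 36367 × 1.729 = 62878.5430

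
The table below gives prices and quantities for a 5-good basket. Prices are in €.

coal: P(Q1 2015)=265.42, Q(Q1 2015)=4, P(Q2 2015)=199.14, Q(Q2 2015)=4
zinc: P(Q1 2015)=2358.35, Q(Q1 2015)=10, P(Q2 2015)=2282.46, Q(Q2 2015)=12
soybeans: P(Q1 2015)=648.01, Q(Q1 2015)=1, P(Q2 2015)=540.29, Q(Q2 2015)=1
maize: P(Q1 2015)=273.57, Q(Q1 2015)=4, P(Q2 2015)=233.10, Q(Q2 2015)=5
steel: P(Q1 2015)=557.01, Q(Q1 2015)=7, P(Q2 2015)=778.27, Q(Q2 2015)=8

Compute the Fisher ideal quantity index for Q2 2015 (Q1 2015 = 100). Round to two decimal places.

Laspeyres component (base-period weights):
ΣP(Q1 2015)Q(Q2 2015) = 265.42×4 + 2358.35×12 + 648.01×1 + 273.57×5 + 557.01×8 = 1061.68 + 28300.2 + 648.01 + 1367.85 + 4456.08 = 35833.82
ΣP(Q1 2015)Q(Q1 2015) = 265.42×4 + 2358.35×10 + 648.01×1 + 273.57×4 + 557.01×7 = 1061.68 + 23583.5 + 648.01 + 1094.28 + 3899.07 = 30286.54
L = 35833.82 / 30286.54 × 100 = 118.3160
Paasche component (current-period weights):
ΣP(Q2 2015)Q(Q2 2015) = 199.14×4 + 2282.46×12 + 540.29×1 + 233.10×5 + 778.27×8 = 796.56 + 27389.52 + 540.29 + 1165.5 + 6226.16 = 36118.03
ΣP(Q2 2015)Q(Q1 2015) = 199.14×4 + 2282.46×10 + 540.29×1 + 233.10×4 + 778.27×7 = 796.56 + 22824.6 + 540.29 + 932.4 + 5447.89 = 30541.74
P = 36118.03 / 30541.74 × 100 = 118.2579
Fisher = √(L × P) = √(118.3160 × 118.2579) = 118.2870

118.29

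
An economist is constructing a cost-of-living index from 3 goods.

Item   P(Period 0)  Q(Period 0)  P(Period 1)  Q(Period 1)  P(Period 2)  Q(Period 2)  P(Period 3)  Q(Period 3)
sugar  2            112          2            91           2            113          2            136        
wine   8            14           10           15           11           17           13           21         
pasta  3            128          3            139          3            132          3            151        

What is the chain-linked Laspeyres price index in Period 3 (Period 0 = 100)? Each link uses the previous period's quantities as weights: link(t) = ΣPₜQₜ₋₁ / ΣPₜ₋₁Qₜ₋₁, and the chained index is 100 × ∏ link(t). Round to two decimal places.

110.42

Link Period 0→Period 1:
ΣP(Period 1)Q(Period 0) = 2×112 + 10×14 + 3×128 = 224 + 140 + 384 = 748
ΣP(Period 0)Q(Period 0) = 2×112 + 8×14 + 3×128 = 224 + 112 + 384 = 720
link = 748/720 = 1.038889
Link Period 1→Period 2:
ΣP(Period 2)Q(Period 1) = 2×91 + 11×15 + 3×139 = 182 + 165 + 417 = 764
ΣP(Period 1)Q(Period 1) = 2×91 + 10×15 + 3×139 = 182 + 150 + 417 = 749
link = 764/749 = 1.020027
Link Period 2→Period 3:
ΣP(Period 3)Q(Period 2) = 2×113 + 13×17 + 3×132 = 226 + 221 + 396 = 843
ΣP(Period 2)Q(Period 2) = 2×113 + 11×17 + 3×132 = 226 + 187 + 396 = 809
link = 843/809 = 1.042027
Chained index = 100 × 1.038889 × 1.020027 × 1.042027 = 110.4230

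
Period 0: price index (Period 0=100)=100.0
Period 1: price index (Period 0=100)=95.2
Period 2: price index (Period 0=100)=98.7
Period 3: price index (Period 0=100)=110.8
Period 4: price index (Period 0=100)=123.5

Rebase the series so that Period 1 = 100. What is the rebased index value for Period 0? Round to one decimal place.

Rebased(Period 0) = 100.0 / 95.2 × 100 = 105.0420

105.0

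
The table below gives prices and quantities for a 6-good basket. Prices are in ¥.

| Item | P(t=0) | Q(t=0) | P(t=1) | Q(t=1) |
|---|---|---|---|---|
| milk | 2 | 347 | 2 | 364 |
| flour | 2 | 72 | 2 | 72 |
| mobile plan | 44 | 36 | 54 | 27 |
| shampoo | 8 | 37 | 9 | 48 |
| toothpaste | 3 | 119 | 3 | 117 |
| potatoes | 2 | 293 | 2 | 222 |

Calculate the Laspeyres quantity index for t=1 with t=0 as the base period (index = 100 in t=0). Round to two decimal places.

88.47

Laspeyres quantity index uses base-period prices as weights.
ΣP(t=0)·Q(t=1) = 2×364 + 2×72 + 44×27 + 8×48 + 3×117 + 2×222 = 728 + 144 + 1188 + 384 + 351 + 444 = 3239
ΣP(t=0)·Q(t=0) = 2×347 + 2×72 + 44×36 + 8×37 + 3×119 + 2×293 = 694 + 144 + 1584 + 296 + 357 + 586 = 3661
Index = 3239 / 3661 × 100 = 88.4731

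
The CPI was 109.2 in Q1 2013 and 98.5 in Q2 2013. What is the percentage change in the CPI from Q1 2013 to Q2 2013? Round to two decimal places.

-9.80%

Change = (98.5 − 109.2) / 109.2 × 100
       = -10.7 / 109.2 × 100 = -9.7985%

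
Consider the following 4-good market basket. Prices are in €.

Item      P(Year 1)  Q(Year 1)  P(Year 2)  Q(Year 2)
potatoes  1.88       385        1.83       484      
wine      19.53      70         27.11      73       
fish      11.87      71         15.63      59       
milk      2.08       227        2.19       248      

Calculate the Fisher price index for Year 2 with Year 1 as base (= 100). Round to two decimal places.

122.75

Laspeyres component (base-period weights):
ΣP(Year 2)Q(Year 1) = 1.83×385 + 27.11×70 + 15.63×71 + 2.19×227 = 704.55 + 1897.7 + 1109.73 + 497.13 = 4209.11
ΣP(Year 1)Q(Year 1) = 1.88×385 + 19.53×70 + 11.87×71 + 2.08×227 = 723.8 + 1367.1 + 842.77 + 472.16 = 3405.83
L = 4209.11 / 3405.83 × 100 = 123.5854
Paasche component (current-period weights):
ΣP(Year 2)Q(Year 2) = 1.83×484 + 27.11×73 + 15.63×59 + 2.19×248 = 885.72 + 1979.03 + 922.17 + 543.12 = 4330.04
ΣP(Year 1)Q(Year 2) = 1.88×484 + 19.53×73 + 11.87×59 + 2.08×248 = 909.92 + 1425.69 + 700.33 + 515.84 = 3551.78
P = 4330.04 / 3551.78 × 100 = 121.9118
Fisher = √(L × P) = √(123.5854 × 121.9118) = 122.7458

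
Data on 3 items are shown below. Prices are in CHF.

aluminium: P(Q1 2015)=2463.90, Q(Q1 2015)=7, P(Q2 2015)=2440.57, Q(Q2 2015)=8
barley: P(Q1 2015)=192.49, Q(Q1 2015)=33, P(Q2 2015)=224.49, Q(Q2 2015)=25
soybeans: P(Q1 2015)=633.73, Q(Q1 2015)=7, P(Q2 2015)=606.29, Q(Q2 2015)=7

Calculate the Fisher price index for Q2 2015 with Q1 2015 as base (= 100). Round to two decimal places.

101.98

Laspeyres component (base-period weights):
ΣP(Q2 2015)Q(Q1 2015) = 2440.57×7 + 224.49×33 + 606.29×7 = 17083.99 + 7408.17 + 4244.03 = 28736.19
ΣP(Q1 2015)Q(Q1 2015) = 2463.90×7 + 192.49×33 + 633.73×7 = 17247.3 + 6352.17 + 4436.11 = 28035.58
L = 28736.19 / 28035.58 × 100 = 102.4990
Paasche component (current-period weights):
ΣP(Q2 2015)Q(Q2 2015) = 2440.57×8 + 224.49×25 + 606.29×7 = 19524.56 + 5612.25 + 4244.03 = 29380.84
ΣP(Q1 2015)Q(Q2 2015) = 2463.90×8 + 192.49×25 + 633.73×7 = 19711.2 + 4812.25 + 4436.11 = 28959.56
P = 29380.84 / 28959.56 × 100 = 101.4547
Fisher = √(L × P) = √(102.4990 × 101.4547) = 101.9755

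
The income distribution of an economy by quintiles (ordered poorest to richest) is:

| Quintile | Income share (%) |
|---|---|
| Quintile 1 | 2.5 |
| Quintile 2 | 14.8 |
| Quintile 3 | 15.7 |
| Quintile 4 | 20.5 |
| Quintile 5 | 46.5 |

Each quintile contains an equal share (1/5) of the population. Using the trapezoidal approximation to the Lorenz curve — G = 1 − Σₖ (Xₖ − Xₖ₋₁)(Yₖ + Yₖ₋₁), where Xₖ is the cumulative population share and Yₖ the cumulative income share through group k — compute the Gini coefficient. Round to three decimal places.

0.375

Cumulative income shares Yₖ: 0.0250, 0.1730, 0.3300, 0.5350, 1.0000
Σ (Xₖ−Xₖ₋₁)(Yₖ+Yₖ₋₁) = (1/5)(0.0250+0.0000) + (1/5)(0.1730+0.0250) + (1/5)(0.3300+0.1730) + (1/5)(0.5350+0.3300) + (1/5)(1.0000+0.5350)
  = 0.0050 + 0.0396 + 0.1006 + 0.1730 + 0.3070 = 0.6252
G = 1 − 0.6252 = 0.3748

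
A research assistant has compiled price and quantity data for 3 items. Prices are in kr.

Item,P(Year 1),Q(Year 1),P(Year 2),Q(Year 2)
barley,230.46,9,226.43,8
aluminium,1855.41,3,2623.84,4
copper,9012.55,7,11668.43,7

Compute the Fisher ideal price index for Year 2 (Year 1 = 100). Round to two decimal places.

129.70

Laspeyres component (base-period weights):
ΣP(Year 2)Q(Year 1) = 226.43×9 + 2623.84×3 + 11668.43×7 = 2037.87 + 7871.52 + 81679.01 = 91588.4
ΣP(Year 1)Q(Year 1) = 230.46×9 + 1855.41×3 + 9012.55×7 = 2074.14 + 5566.23 + 63087.85 = 70728.22
L = 91588.4 / 70728.22 × 100 = 129.4934
Paasche component (current-period weights):
ΣP(Year 2)Q(Year 2) = 226.43×8 + 2623.84×4 + 11668.43×7 = 1811.44 + 10495.36 + 81679.01 = 93985.81
ΣP(Year 1)Q(Year 2) = 230.46×8 + 1855.41×4 + 9012.55×7 = 1843.68 + 7421.64 + 63087.85 = 72353.17
P = 93985.81 / 72353.17 × 100 = 129.8987
Fisher = √(L × P) = √(129.4934 × 129.8987) = 129.6959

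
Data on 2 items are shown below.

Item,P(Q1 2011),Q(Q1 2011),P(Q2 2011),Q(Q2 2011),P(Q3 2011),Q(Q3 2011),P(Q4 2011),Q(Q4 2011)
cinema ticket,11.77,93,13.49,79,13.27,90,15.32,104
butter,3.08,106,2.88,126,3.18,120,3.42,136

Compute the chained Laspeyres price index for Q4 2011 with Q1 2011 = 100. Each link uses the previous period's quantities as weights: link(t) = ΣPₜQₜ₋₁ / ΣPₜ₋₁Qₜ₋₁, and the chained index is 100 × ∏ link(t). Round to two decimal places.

126.40

Link Q1 2011→Q2 2011:
ΣP(Q2 2011)Q(Q1 2011) = 13.49×93 + 2.88×106 = 1254.57 + 305.28 = 1559.85
ΣP(Q1 2011)Q(Q1 2011) = 11.77×93 + 3.08×106 = 1094.61 + 326.48 = 1421.09
link = 1559.85/1421.09 = 1.097643
Link Q2 2011→Q3 2011:
ΣP(Q3 2011)Q(Q2 2011) = 13.27×79 + 3.18×126 = 1048.33 + 400.68 = 1449.01
ΣP(Q2 2011)Q(Q2 2011) = 13.49×79 + 2.88×126 = 1065.71 + 362.88 = 1428.59
link = 1449.01/1428.59 = 1.014294
Link Q3 2011→Q4 2011:
ΣP(Q4 2011)Q(Q3 2011) = 15.32×90 + 3.42×120 = 1378.8 + 410.4 = 1789.2
ΣP(Q3 2011)Q(Q3 2011) = 13.27×90 + 3.18×120 = 1194.3 + 381.6 = 1575.9
link = 1789.2/1575.9 = 1.135351
Chained index = 100 × 1.097643 × 1.014294 × 1.135351 = 126.4024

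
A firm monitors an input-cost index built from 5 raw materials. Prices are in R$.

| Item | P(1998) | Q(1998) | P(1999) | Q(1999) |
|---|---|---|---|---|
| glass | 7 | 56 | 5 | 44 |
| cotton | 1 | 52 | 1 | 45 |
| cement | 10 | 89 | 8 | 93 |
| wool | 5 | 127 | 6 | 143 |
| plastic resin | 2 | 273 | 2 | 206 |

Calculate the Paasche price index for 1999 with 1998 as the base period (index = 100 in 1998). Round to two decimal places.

94.56

Paasche price index uses current-period quantities as weights.
ΣP(1999)·Q(1999) = 5×44 + 1×45 + 8×93 + 6×143 + 2×206 = 220 + 45 + 744 + 858 + 412 = 2279
ΣP(1998)·Q(1999) = 7×44 + 1×45 + 10×93 + 5×143 + 2×206 = 308 + 45 + 930 + 715 + 412 = 2410
Index = 2279 / 2410 × 100 = 94.5643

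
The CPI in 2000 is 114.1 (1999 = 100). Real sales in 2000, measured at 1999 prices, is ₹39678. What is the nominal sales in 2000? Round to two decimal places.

45272.60

Nominal = Real × (Index/100) = 39678 × (114.1/100)
        = 39678 × 1.141 = 45272.5980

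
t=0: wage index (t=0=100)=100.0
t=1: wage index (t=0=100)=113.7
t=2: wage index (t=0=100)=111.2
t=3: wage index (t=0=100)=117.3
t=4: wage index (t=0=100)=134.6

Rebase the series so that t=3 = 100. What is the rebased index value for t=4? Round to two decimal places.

114.75

Rebased(t=4) = 134.6 / 117.3 × 100 = 114.7485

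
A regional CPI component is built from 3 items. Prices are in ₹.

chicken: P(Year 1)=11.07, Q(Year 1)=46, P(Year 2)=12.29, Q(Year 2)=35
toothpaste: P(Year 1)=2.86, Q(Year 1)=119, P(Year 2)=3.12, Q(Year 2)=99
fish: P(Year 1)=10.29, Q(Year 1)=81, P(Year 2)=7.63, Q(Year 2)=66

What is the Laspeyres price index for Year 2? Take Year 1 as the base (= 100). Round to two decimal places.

Laspeyres price index uses base-period quantities as weights.
ΣP(Year 2)·Q(Year 1) = 12.29×46 + 3.12×119 + 7.63×81 = 565.34 + 371.28 + 618.03 = 1554.65
ΣP(Year 1)·Q(Year 1) = 11.07×46 + 2.86×119 + 10.29×81 = 509.22 + 340.34 + 833.49 = 1683.05
Index = 1554.65 / 1683.05 × 100 = 92.3710

92.37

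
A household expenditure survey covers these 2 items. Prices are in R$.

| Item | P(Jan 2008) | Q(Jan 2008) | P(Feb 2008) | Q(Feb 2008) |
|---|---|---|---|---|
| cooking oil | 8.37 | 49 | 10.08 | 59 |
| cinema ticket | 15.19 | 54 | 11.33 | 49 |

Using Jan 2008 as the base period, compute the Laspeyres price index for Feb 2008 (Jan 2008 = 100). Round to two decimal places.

Laspeyres price index uses base-period quantities as weights.
ΣP(Feb 2008)·Q(Jan 2008) = 10.08×49 + 11.33×54 = 493.92 + 611.82 = 1105.74
ΣP(Jan 2008)·Q(Jan 2008) = 8.37×49 + 15.19×54 = 410.13 + 820.26 = 1230.39
Index = 1105.74 / 1230.39 × 100 = 89.8691

89.87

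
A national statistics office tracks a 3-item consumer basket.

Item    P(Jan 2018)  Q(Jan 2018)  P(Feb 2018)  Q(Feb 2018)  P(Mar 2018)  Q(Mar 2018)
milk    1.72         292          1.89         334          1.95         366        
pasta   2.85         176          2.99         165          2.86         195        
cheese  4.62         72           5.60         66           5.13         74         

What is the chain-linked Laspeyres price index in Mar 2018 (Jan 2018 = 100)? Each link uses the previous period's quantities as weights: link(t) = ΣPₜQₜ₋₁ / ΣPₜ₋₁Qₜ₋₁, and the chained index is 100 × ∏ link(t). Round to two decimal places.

Link Jan 2018→Feb 2018:
ΣP(Feb 2018)Q(Jan 2018) = 1.89×292 + 2.99×176 + 5.60×72 = 551.88 + 526.24 + 403.2 = 1481.32
ΣP(Jan 2018)Q(Jan 2018) = 1.72×292 + 2.85×176 + 4.62×72 = 502.24 + 501.6 + 332.64 = 1336.48
link = 1481.32/1336.48 = 1.108374
Link Feb 2018→Mar 2018:
ΣP(Mar 2018)Q(Feb 2018) = 1.95×334 + 2.86×165 + 5.13×66 = 651.3 + 471.9 + 338.58 = 1461.78
ΣP(Feb 2018)Q(Feb 2018) = 1.89×334 + 2.99×165 + 5.60×66 = 631.26 + 493.35 + 369.6 = 1494.21
link = 1461.78/1494.21 = 0.978296
Chained index = 100 × 1.108374 × 0.978296 = 108.4318

108.43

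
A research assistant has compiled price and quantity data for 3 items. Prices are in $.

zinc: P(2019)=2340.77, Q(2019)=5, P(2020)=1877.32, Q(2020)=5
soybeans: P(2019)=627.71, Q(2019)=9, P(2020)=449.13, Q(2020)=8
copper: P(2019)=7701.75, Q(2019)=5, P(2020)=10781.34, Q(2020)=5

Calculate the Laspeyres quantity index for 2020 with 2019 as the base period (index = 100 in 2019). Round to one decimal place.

98.9

Laspeyres quantity index uses base-period prices as weights.
ΣP(2019)·Q(2020) = 2340.77×5 + 627.71×8 + 7701.75×5 = 11703.85 + 5021.68 + 38508.75 = 55234.28
ΣP(2019)·Q(2019) = 2340.77×5 + 627.71×9 + 7701.75×5 = 11703.85 + 5649.39 + 38508.75 = 55861.99
Index = 55234.28 / 55861.99 × 100 = 98.8763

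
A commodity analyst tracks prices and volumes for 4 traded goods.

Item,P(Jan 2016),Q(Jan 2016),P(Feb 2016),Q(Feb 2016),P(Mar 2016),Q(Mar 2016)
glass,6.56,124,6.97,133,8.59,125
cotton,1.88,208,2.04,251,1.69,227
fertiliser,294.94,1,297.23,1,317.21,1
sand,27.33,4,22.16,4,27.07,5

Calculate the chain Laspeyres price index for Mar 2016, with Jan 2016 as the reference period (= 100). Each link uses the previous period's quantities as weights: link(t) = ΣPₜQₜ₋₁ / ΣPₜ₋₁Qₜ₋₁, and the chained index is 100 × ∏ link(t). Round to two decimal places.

113.62

Link Jan 2016→Feb 2016:
ΣP(Feb 2016)Q(Jan 2016) = 6.97×124 + 2.04×208 + 297.23×1 + 22.16×4 = 864.28 + 424.32 + 297.23 + 88.64 = 1674.47
ΣP(Jan 2016)Q(Jan 2016) = 6.56×124 + 1.88×208 + 294.94×1 + 27.33×4 = 813.44 + 391.04 + 294.94 + 109.32 = 1608.74
link = 1674.47/1608.74 = 1.040858
Link Feb 2016→Mar 2016:
ΣP(Mar 2016)Q(Feb 2016) = 8.59×133 + 1.69×251 + 317.21×1 + 27.07×4 = 1142.47 + 424.19 + 317.21 + 108.28 = 1992.15
ΣP(Feb 2016)Q(Feb 2016) = 6.97×133 + 2.04×251 + 297.23×1 + 22.16×4 = 927.01 + 512.04 + 297.23 + 88.64 = 1824.92
link = 1992.15/1824.92 = 1.091637
Chained index = 100 × 1.040858 × 1.091637 = 113.6239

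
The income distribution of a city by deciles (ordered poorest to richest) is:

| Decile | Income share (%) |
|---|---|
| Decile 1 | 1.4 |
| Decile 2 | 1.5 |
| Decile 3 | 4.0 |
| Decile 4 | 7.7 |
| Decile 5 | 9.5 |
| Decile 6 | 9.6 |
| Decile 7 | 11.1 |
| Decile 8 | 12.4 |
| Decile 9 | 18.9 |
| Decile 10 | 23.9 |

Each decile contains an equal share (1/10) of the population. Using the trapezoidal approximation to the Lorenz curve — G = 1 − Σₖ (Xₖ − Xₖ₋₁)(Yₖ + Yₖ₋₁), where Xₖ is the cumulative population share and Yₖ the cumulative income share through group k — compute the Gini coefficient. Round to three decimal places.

Cumulative income shares Yₖ: 0.0140, 0.0290, 0.0690, 0.1460, 0.2410, 0.3370, 0.4480, 0.5720, 0.7610, 1.0000
Σ (Xₖ−Xₖ₋₁)(Yₖ+Yₖ₋₁) = (1/10)(0.0140+0.0000) + (1/10)(0.0290+0.0140) + (1/10)(0.0690+0.0290) + (1/10)(0.1460+0.0690) + (1/10)(0.2410+0.1460) + (1/10)(0.3370+0.2410) + (1/10)(0.4480+0.3370) + (1/10)(0.5720+0.4480) + (1/10)(0.7610+0.5720) + (1/10)(1.0000+0.7610)
  = 0.0014 + 0.0043 + 0.0098 + 0.0215 + 0.0387 + 0.0578 + 0.0785 + 0.1020 + 0.1333 + 0.1761 = 0.6234
G = 1 − 0.6234 = 0.3766

0.377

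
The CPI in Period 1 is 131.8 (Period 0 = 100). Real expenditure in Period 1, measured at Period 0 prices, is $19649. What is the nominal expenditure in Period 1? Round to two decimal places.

Nominal = Real × (Index/100) = 19649 × (131.8/100)
        = 19649 × 1.318 = 25897.3820

25897.38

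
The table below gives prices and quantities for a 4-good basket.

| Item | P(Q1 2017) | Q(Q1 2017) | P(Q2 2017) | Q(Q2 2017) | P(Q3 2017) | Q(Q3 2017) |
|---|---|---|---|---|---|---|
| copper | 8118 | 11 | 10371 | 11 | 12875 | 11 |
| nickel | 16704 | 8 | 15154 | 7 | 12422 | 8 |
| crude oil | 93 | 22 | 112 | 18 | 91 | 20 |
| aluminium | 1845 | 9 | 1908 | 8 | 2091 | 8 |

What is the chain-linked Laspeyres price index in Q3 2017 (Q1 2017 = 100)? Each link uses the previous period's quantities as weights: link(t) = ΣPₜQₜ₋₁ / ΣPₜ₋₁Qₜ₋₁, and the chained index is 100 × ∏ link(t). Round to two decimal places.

Link Q1 2017→Q2 2017:
ΣP(Q2 2017)Q(Q1 2017) = 10371×11 + 15154×8 + 112×22 + 1908×9 = 114081 + 121232 + 2464 + 17172 = 254949
ΣP(Q1 2017)Q(Q1 2017) = 8118×11 + 16704×8 + 93×22 + 1845×9 = 89298 + 133632 + 2046 + 16605 = 241581
link = 254949/241581 = 1.055335
Link Q2 2017→Q3 2017:
ΣP(Q3 2017)Q(Q2 2017) = 12875×11 + 12422×7 + 91×18 + 2091×8 = 141625 + 86954 + 1638 + 16728 = 246945
ΣP(Q2 2017)Q(Q2 2017) = 10371×11 + 15154×7 + 112×18 + 1908×8 = 114081 + 106078 + 2016 + 15264 = 237439
link = 246945/237439 = 1.040036
Chained index = 100 × 1.055335 × 1.040036 = 109.7586

109.76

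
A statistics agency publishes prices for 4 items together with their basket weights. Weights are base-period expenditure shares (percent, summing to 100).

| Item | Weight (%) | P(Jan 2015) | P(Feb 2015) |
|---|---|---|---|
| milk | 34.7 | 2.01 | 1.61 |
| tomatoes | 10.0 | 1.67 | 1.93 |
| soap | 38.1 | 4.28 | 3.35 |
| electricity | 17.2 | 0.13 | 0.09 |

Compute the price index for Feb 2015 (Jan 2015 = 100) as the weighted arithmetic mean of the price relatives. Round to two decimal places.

milk: 34.7 × (1.61/2.01) = 34.7 × 0.800995 = 27.7945
tomatoes: 10.0 × (1.93/1.67) = 10.0 × 1.155689 = 11.5569
soap: 38.1 × (3.35/4.28) = 38.1 × 0.782710 = 29.8213
electricity: 17.2 × (0.09/0.13) = 17.2 × 0.692308 = 11.9077
Index = Σ wᵢ·(p₁ᵢ/p₀ᵢ) = 27.7945 + 11.5569 + 29.8213 + 11.9077 = 81.0804

81.08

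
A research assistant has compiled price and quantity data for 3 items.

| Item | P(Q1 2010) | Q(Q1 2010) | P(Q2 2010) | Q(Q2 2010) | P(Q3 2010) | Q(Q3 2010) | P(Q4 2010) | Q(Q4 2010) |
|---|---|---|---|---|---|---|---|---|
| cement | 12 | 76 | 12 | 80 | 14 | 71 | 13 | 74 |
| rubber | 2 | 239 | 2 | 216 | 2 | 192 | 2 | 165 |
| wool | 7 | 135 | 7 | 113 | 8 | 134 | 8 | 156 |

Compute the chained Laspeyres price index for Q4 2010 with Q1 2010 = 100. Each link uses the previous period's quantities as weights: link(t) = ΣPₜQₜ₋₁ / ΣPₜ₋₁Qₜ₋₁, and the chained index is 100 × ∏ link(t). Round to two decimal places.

Link Q1 2010→Q2 2010:
ΣP(Q2 2010)Q(Q1 2010) = 12×76 + 2×239 + 7×135 = 912 + 478 + 945 = 2335
ΣP(Q1 2010)Q(Q1 2010) = 12×76 + 2×239 + 7×135 = 912 + 478 + 945 = 2335
link = 2335/2335 = 1.000000
Link Q2 2010→Q3 2010:
ΣP(Q3 2010)Q(Q2 2010) = 14×80 + 2×216 + 8×113 = 1120 + 432 + 904 = 2456
ΣP(Q2 2010)Q(Q2 2010) = 12×80 + 2×216 + 7×113 = 960 + 432 + 791 = 2183
link = 2456/2183 = 1.125057
Link Q3 2010→Q4 2010:
ΣP(Q4 2010)Q(Q3 2010) = 13×71 + 2×192 + 8×134 = 923 + 384 + 1072 = 2379
ΣP(Q3 2010)Q(Q3 2010) = 14×71 + 2×192 + 8×134 = 994 + 384 + 1072 = 2450
link = 2379/2450 = 0.971020
Chained index = 100 × 1.000000 × 1.125057 × 0.971020 = 109.2454

109.25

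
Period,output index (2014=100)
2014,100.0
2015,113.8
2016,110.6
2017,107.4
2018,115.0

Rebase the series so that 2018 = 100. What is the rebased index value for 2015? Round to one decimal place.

99.0

Rebased(2015) = 113.8 / 115.0 × 100 = 98.9565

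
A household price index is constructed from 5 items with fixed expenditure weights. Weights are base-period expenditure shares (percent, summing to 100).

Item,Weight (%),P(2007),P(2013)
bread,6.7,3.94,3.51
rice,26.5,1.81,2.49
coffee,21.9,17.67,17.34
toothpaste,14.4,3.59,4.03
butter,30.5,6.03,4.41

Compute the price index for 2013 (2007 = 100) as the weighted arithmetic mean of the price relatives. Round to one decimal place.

bread: 6.7 × (3.51/3.94) = 6.7 × 0.890863 = 5.9688
rice: 26.5 × (2.49/1.81) = 26.5 × 1.375691 = 36.4558
coffee: 21.9 × (17.34/17.67) = 21.9 × 0.981324 = 21.4910
toothpaste: 14.4 × (4.03/3.59) = 14.4 × 1.122563 = 16.1649
butter: 30.5 × (4.41/6.03) = 30.5 × 0.731343 = 22.3060
Index = Σ wᵢ·(p₁ᵢ/p₀ᵢ) = 5.9688 + 36.4558 + 21.4910 + 16.1649 + 22.3060 = 102.3865

102.4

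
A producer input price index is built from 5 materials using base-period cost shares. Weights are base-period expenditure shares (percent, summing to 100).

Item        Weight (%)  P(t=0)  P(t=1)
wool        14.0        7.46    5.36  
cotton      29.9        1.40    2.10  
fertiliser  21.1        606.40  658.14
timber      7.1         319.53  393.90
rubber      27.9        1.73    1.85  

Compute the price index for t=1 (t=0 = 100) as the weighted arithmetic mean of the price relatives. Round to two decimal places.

wool: 14.0 × (5.36/7.46) = 14.0 × 0.718499 = 10.0590
cotton: 29.9 × (2.10/1.40) = 29.9 × 1.500000 = 44.8500
fertiliser: 21.1 × (658.14/606.40) = 21.1 × 1.085323 = 22.9003
timber: 7.1 × (393.90/319.53) = 7.1 × 1.232748 = 8.7525
rubber: 27.9 × (1.85/1.73) = 27.9 × 1.069364 = 29.8353
Index = Σ wᵢ·(p₁ᵢ/p₀ᵢ) = 10.0590 + 44.8500 + 22.9003 + 8.7525 + 29.8353 = 116.3971

116.40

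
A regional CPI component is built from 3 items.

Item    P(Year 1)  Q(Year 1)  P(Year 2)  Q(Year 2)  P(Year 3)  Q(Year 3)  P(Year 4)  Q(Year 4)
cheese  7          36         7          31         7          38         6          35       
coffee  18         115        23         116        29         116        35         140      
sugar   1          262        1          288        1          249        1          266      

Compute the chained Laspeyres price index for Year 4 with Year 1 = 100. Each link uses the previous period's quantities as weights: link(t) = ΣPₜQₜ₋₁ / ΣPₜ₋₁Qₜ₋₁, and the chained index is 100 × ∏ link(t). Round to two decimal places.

Link Year 1→Year 2:
ΣP(Year 2)Q(Year 1) = 7×36 + 23×115 + 1×262 = 252 + 2645 + 262 = 3159
ΣP(Year 1)Q(Year 1) = 7×36 + 18×115 + 1×262 = 252 + 2070 + 262 = 2584
link = 3159/2584 = 1.222523
Link Year 2→Year 3:
ΣP(Year 3)Q(Year 2) = 7×31 + 29×116 + 1×288 = 217 + 3364 + 288 = 3869
ΣP(Year 2)Q(Year 2) = 7×31 + 23×116 + 1×288 = 217 + 2668 + 288 = 3173
link = 3869/3173 = 1.219351
Link Year 3→Year 4:
ΣP(Year 4)Q(Year 3) = 6×38 + 35×116 + 1×249 = 228 + 4060 + 249 = 4537
ΣP(Year 3)Q(Year 3) = 7×38 + 29×116 + 1×249 = 266 + 3364 + 249 = 3879
link = 4537/3879 = 1.169631
Chained index = 100 × 1.222523 × 1.219351 × 1.169631 = 174.3551

174.36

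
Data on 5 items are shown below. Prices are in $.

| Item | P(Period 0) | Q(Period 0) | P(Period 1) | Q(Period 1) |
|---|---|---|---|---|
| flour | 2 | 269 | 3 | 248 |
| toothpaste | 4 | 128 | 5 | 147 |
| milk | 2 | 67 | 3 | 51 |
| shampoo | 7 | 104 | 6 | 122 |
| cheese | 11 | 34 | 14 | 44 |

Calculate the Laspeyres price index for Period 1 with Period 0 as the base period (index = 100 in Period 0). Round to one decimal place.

120.2

Laspeyres price index uses base-period quantities as weights.
ΣP(Period 1)·Q(Period 0) = 3×269 + 5×128 + 3×67 + 6×104 + 14×34 = 807 + 640 + 201 + 624 + 476 = 2748
ΣP(Period 0)·Q(Period 0) = 2×269 + 4×128 + 2×67 + 7×104 + 11×34 = 538 + 512 + 134 + 728 + 374 = 2286
Index = 2748 / 2286 × 100 = 120.2100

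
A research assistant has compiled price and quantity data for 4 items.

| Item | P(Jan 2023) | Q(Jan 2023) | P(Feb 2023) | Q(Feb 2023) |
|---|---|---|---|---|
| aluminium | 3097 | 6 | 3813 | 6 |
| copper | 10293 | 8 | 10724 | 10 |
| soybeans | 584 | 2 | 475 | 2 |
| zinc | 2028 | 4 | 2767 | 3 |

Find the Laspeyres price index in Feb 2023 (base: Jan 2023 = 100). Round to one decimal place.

109.5

Laspeyres price index uses base-period quantities as weights.
ΣP(Feb 2023)·Q(Jan 2023) = 3813×6 + 10724×8 + 475×2 + 2767×4 = 22878 + 85792 + 950 + 11068 = 120688
ΣP(Jan 2023)·Q(Jan 2023) = 3097×6 + 10293×8 + 584×2 + 2028×4 = 18582 + 82344 + 1168 + 8112 = 110206
Index = 120688 / 110206 × 100 = 109.5113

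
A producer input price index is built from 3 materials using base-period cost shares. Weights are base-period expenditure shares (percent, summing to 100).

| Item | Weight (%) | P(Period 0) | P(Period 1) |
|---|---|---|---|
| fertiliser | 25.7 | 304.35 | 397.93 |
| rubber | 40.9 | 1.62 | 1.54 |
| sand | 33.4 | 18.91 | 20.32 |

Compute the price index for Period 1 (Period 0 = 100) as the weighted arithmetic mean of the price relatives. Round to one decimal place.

fertiliser: 25.7 × (397.93/304.35) = 25.7 × 1.307475 = 33.6021
rubber: 40.9 × (1.54/1.62) = 40.9 × 0.950617 = 38.8802
sand: 33.4 × (20.32/18.91) = 33.4 × 1.074564 = 35.8904
Index = Σ wᵢ·(p₁ᵢ/p₀ᵢ) = 33.6021 + 38.8802 + 35.8904 = 108.3728

108.4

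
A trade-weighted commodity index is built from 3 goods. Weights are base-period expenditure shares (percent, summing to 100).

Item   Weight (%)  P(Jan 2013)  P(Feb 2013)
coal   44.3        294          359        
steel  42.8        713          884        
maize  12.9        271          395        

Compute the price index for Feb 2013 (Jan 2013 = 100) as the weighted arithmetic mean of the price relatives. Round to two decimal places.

coal: 44.3 × (359/294) = 44.3 × 1.221088 = 54.0942
steel: 42.8 × (884/713) = 42.8 × 1.239832 = 53.0648
maize: 12.9 × (395/271) = 12.9 × 1.457565 = 18.8026
Index = Σ wᵢ·(p₁ᵢ/p₀ᵢ) = 54.0942 + 53.0648 + 18.8026 = 125.9616

125.96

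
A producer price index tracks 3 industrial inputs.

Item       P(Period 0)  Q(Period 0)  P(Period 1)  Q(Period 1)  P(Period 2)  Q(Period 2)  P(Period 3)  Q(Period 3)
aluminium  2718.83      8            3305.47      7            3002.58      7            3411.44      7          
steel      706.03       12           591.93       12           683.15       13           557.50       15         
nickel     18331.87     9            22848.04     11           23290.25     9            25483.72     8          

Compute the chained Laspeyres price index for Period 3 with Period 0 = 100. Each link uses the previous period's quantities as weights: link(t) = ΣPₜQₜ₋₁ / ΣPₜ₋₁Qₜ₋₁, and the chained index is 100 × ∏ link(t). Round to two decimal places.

135.07

Link Period 0→Period 1:
ΣP(Period 1)Q(Period 0) = 3305.47×8 + 591.93×12 + 22848.04×9 = 26443.76 + 7103.16 + 205632.36 = 239179.28
ΣP(Period 0)Q(Period 0) = 2718.83×8 + 706.03×12 + 18331.87×9 = 21750.64 + 8472.36 + 164986.83 = 195209.83
link = 239179.28/195209.83 = 1.225242
Link Period 1→Period 2:
ΣP(Period 2)Q(Period 1) = 3002.58×7 + 683.15×12 + 23290.25×11 = 21018.06 + 8197.8 + 256192.75 = 285408.61
ΣP(Period 1)Q(Period 1) = 3305.47×7 + 591.93×12 + 22848.04×11 = 23138.29 + 7103.16 + 251328.44 = 281569.89
link = 285408.61/281569.89 = 1.013633
Link Period 2→Period 3:
ΣP(Period 3)Q(Period 2) = 3411.44×7 + 557.50×13 + 25483.72×9 = 23880.08 + 7247.5 + 229353.48 = 260481.06
ΣP(Period 2)Q(Period 2) = 3002.58×7 + 683.15×13 + 23290.25×9 = 21018.06 + 8880.95 + 209612.25 = 239511.26
link = 260481.06/239511.26 = 1.087552
Chained index = 100 × 1.225242 × 1.013633 × 1.087552 = 135.0681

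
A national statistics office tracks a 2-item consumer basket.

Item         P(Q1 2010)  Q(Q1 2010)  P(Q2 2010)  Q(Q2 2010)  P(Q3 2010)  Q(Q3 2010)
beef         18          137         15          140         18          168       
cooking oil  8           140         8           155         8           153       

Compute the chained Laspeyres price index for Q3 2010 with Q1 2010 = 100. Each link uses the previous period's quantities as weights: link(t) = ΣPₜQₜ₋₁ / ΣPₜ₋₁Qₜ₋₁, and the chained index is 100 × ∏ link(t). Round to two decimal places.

99.67

Link Q1 2010→Q2 2010:
ΣP(Q2 2010)Q(Q1 2010) = 15×137 + 8×140 = 2055 + 1120 = 3175
ΣP(Q1 2010)Q(Q1 2010) = 18×137 + 8×140 = 2466 + 1120 = 3586
link = 3175/3586 = 0.885388
Link Q2 2010→Q3 2010:
ΣP(Q3 2010)Q(Q2 2010) = 18×140 + 8×155 = 2520 + 1240 = 3760
ΣP(Q2 2010)Q(Q2 2010) = 15×140 + 8×155 = 2100 + 1240 = 3340
link = 3760/3340 = 1.125749
Chained index = 100 × 0.885388 × 1.125749 = 99.6724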